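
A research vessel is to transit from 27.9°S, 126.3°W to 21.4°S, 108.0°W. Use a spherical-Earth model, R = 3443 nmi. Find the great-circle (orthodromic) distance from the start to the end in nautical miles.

1072 nmi

cos σ = sin φ₁ sin φ₂ + cos φ₁ cos φ₂ cos Δλ
      = sin(-27.90°)sin(-21.40°) + cos(-27.90°)cos(-21.40°)cos(18.30°) = 0.9520
σ = 17.832° → d = Rσ = 3443·0.31123 = 1072 nmi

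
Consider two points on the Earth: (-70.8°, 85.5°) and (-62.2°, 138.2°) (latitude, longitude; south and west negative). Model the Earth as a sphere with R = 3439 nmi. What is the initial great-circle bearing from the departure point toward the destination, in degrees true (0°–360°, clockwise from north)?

θ = atan2( sin Δλ·cos φ₂ ,  cos φ₁ sin φ₂ − sin φ₁ cos φ₂ cos Δλ )
  = atan2(+0.3710, -0.0240) = 93.70°

93.7°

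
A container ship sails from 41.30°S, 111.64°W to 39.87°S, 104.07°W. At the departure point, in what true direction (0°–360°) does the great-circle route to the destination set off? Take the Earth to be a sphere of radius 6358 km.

θ = atan2( sin Δλ·cos φ₂ ,  cos φ₁ sin φ₂ − sin φ₁ cos φ₂ cos Δλ )
  = atan2(+0.1011, +0.0205) = 78.52°

78.5°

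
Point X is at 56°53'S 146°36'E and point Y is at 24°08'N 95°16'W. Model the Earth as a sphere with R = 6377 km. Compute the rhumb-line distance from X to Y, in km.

Δψ = ln[tan(π/4+φ₂/2)/tan(π/4+φ₁/2)] = +1.6472;  Δφ = +1.4140 rad,  Δλ = +2.0618 rad
q = Δφ/Δψ = 0.8584
d = R·√(Δφ² + q²Δλ²) = 6377·2.26542 = 14447 km

14447 km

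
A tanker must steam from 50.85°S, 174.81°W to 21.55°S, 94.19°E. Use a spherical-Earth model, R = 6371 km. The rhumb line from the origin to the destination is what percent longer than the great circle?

Great circle: σ = 1.2926 rad → d_gc = Rσ = 8235.3 km
Rhumb: Δφ = +0.5114, Δλ = -1.5882, Δψ = +0.6487, q = Δφ/Δψ = 0.7884 → d_rh = R√(Δφ²+q²Δλ²) = 8617.0 km
Excess = (8617.0 − 8235.3) / 8235.3 = 381.7 / 8235.3 = 4.63% ≈ 4.6%

4.6%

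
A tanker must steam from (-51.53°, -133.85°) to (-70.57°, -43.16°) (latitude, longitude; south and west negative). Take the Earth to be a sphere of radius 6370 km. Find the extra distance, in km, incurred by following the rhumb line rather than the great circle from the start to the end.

422 km

Great circle: cos σ = sin φ₁ sin φ₂ + cos φ₁ cos φ₂ cos Δλ,  σ = 0.7439 rad → d_gc = 4738.5 km
Rhumb line: Δψ = -0.7120, q = Δφ/Δψ = 0.4667, d_rh = R√(Δφ²+q²Δλ²) = 5160.1 km
Excess = 5160.1 − 4738.5 = 421.6 ≈ 422 km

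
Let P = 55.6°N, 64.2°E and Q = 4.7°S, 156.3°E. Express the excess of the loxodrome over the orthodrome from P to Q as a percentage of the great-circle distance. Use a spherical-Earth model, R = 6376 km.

Great circle: σ = 1.6592 rad → d_gc = Rσ = 10578.8 km
Rhumb: Δφ = -1.0524, Δλ = +1.6074, Δψ = -1.2548, q = Δφ/Δψ = 0.8388 → d_rh = R√(Δφ²+q²Δλ²) = 10905.4 km
Excess = (10905.4 − 10578.8) / 10578.8 = 326.6 / 10578.8 = 3.09% ≈ 3.1%

3.1%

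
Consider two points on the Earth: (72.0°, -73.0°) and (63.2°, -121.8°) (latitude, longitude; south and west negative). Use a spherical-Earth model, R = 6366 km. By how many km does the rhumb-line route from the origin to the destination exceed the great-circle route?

Great circle: cos σ = sin φ₁ sin φ₂ + cos φ₁ cos φ₂ cos Δλ,  σ = 0.3462 rad → d_gc = 2203.8 km
Rhumb line: Δψ = -0.4082, q = Δφ/Δψ = 0.3762, d_rh = R√(Δφ²+q²Δλ²) = 2262.2 km
Excess = 2262.2 − 2203.8 = 58.4 ≈ 58 km

58 km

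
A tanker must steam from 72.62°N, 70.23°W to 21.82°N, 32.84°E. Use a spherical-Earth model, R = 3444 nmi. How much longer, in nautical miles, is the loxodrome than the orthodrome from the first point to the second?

Great circle: cos σ = sin φ₁ sin φ₂ + cos φ₁ cos φ₂ cos Δλ,  σ = 1.2745 rad → d_gc = 4389.3 nmi
Rhumb line: Δψ = -1.4880, q = Δφ/Δψ = 0.5959, d_rh = R√(Δφ²+q²Δλ²) = 4790.9 nmi
Excess = 4790.9 − 4389.3 = 401.6 ≈ 402 nmi

402 nmi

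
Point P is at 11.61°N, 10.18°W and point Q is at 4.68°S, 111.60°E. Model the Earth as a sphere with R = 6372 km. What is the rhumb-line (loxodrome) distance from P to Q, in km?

Δψ = ln[tan(π/4+φ₂/2)/tan(π/4+φ₁/2)] = -0.2858;  Δφ = -0.2843 rad,  Δλ = +2.1255 rad
q = Δφ/Δψ = 0.9948
d = R·√(Δφ² + q²Δλ²) = 6372·2.13340 = 13594 km

13594 km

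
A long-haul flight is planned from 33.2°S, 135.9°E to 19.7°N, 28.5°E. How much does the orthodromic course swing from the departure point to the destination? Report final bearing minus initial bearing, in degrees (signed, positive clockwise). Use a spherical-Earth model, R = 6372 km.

+20.3°

At departure: θ₁ = atan2(sin Δλ cos φ₂, cos φ₁ sin φ₂ − sin φ₁ cos φ₂ cos Δλ) = 278.10°
At arrival: θ₂ = atan2(sin Δλ cos φ₁, −cos φ₂ sin φ₁ + sin φ₂ cos φ₁ cos Δλ) = 298.37°
Δθ = θ₂ − θ₁ = +20.3°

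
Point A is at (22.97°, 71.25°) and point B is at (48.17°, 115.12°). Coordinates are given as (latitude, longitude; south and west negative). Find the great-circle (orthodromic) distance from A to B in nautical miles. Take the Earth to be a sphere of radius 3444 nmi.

cos σ = sin φ₁ sin φ₂ + cos φ₁ cos φ₂ cos Δλ
      = sin(22.97°)sin(48.17°) + cos(22.97°)cos(48.17°)cos(43.87°) = 0.7335
σ = 42.823° → d = Rσ = 3444·0.74740 = 2574 nmi

2574 nmi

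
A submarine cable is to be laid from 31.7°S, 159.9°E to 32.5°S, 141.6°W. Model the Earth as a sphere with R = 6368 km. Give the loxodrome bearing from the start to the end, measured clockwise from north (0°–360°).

90.9°

Δψ = ln[tan(π/4+φ₂/2)/tan(π/4+φ₁/2)] = -0.0165
Δλ = +1.0210 rad (taken the short way round)
course = atan2(Δλ, Δψ) = 90.92°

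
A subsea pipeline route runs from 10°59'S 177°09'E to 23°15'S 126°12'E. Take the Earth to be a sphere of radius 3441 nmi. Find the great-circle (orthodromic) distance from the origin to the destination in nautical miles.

3000 nmi

cos σ = sin φ₁ sin φ₂ + cos φ₁ cos φ₂ cos Δλ
      = sin(-10.98°)sin(-23.25°) + cos(-10.98°)cos(-23.25°)cos(-50.95°) = 0.6434
σ = 49.951° → d = Rσ = 3441·0.87181 = 3000 nmi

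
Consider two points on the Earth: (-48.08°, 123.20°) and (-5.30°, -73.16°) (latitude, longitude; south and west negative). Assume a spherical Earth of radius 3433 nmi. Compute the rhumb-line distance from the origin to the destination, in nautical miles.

Rhumb course C = atan2(Δλ, Δψ) with Δψ = ln[tan(π/4+φ₂/2)/tan(π/4+φ₁/2)] = +0.8669, Δλ = +2.8561 → C = 73.11°
d = R·|Δφ| / |cos C| = 3433·0.74665 / 0.29045 = 8825 nmi

8825 nmi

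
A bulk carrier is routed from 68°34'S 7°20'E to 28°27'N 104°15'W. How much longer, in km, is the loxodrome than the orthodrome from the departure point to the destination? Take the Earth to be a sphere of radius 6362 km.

Great circle: cos σ = sin φ₁ sin φ₂ + cos φ₁ cos φ₂ cos Δλ,  σ = 2.1672 rad → d_gc = 13787.4 km
Rhumb line: Δψ = +2.1830, q = Δφ/Δψ = 0.7757, d_rh = R√(Δφ²+q²Δλ²) = 14436.4 km
Excess = 14436.4 − 13787.4 = 649.0 ≈ 649 km

649 km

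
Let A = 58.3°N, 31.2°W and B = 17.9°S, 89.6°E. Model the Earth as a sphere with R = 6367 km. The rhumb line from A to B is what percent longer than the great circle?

Great circle: σ = 2.1148 rad → d_gc = Rσ = 13464.8 km
Rhumb: Δφ = -1.3299, Δλ = +2.1084, Δψ = -1.5767, q = Δφ/Δψ = 0.8435 → d_rh = R√(Δφ²+q²Δλ²) = 14139.0 km
Excess = (14139.0 − 13464.8) / 13464.8 = 674.2 / 13464.8 = 5.01% ≈ 5.0%

5.0%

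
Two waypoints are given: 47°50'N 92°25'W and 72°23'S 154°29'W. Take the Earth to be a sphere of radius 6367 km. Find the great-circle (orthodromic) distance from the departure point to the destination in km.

cos σ = sin φ₁ sin φ₂ + cos φ₁ cos φ₂ cos Δλ
      = sin(47.83°)sin(-72.38°) + cos(47.83°)cos(-72.38°)cos(-62.07°) = -0.6113
σ = 127.681° → d = Rσ = 6367·2.22845 = 14189 km

14189 km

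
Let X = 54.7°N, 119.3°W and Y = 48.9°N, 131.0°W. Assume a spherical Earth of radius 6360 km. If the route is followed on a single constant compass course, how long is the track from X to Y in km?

1028 km

Rhumb course C = atan2(Δλ, Δψ) with Δψ = ln[tan(π/4+φ₂/2)/tan(π/4+φ₁/2)] = -0.1640, Δλ = -0.2042 → C = 231.23°
d = R·|Δφ| / |cos C| = 6360·0.10123 / 0.62615 = 1028 km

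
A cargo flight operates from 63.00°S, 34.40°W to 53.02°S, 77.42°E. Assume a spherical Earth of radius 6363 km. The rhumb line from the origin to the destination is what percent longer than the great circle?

Great circle: σ = 0.9144 rad → d_gc = Rσ = 5818.3 km
Rhumb: Δφ = +0.1742, Δλ = +1.9516, Δψ = +0.3314, q = Δφ/Δψ = 0.5256 → d_rh = R√(Δφ²+q²Δλ²) = 6620.9 km
Excess = (6620.9 − 5818.3) / 5818.3 = 802.6 / 5818.3 = 13.79% ≈ 13.8%

13.8%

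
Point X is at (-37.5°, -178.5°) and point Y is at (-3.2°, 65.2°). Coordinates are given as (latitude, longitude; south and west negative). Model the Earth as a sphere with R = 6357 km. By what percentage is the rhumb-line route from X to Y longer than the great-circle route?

Great circle: σ = 1.8933 rad → d_gc = Rσ = 12036.0 km
Rhumb: Δφ = +0.5986, Δλ = -2.0298, Δψ = +0.6511, q = Δφ/Δψ = 0.9195 → d_rh = R√(Δφ²+q²Δλ²) = 12460.0 km
Excess = (12460.0 − 12036.0) / 12036.0 = 424.0 / 12036.0 = 3.52% ≈ 3.5%

3.5%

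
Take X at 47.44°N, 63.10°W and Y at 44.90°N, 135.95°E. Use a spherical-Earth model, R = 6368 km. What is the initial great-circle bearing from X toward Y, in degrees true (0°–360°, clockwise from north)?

346.6°

θ = atan2( sin Δλ·cos φ₂ ,  cos φ₁ sin φ₂ − sin φ₁ cos φ₂ cos Δλ )
  = atan2(-0.2312, +0.9706) = 346.60°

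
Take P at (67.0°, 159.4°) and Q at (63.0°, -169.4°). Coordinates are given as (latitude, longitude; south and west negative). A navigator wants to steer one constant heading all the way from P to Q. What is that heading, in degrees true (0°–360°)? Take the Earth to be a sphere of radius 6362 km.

106.9°

Meridional parts: M(φ₁)=+1.5923, M(φ₂)=+1.4268 → ΔM = -0.1655;  Δλ = +0.5445 rad
tan C = Δλ / ΔM = -3.2896 → C = 106.91°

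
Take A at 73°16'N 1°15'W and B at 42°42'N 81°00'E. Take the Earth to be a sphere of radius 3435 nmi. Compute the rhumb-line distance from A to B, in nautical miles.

Rhumb course C = atan2(Δλ, Δψ) with Δψ = ln[tan(π/4+φ₂/2)/tan(π/4+φ₁/2)] = -1.0911, Δλ = +1.4355 → C = 127.24°
d = R·|Δφ| / |cos C| = 3435·0.53349 / 0.60513 = 3028 nmi

3028 nmi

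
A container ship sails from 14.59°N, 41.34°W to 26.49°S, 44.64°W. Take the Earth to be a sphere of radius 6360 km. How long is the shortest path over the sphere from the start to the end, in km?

4574 km

cos σ = sin φ₁ sin φ₂ + cos φ₁ cos φ₂ cos Δλ
      = sin(14.59°)sin(-26.49°) + cos(14.59°)cos(-26.49°)cos(-3.30°) = 0.7524
σ = 41.205° → d = Rσ = 6360·0.71916 = 4574 km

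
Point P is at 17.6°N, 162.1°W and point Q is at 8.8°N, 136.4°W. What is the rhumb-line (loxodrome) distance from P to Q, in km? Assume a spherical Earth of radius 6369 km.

Rhumb course C = atan2(Δλ, Δψ) with Δψ = ln[tan(π/4+φ₂/2)/tan(π/4+φ₁/2)] = -0.1579, Δλ = +0.4485 → C = 109.40°
d = R·|Δφ| / |cos C| = 6369·0.15359 / 0.33211 = 2945 km

2945 km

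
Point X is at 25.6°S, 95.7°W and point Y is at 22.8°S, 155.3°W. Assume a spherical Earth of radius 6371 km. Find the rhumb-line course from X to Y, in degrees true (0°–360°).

272.9°

Meridional parts: M(φ₁)=-0.4625, M(φ₂)=-0.4089 → ΔM = +0.0536;  Δλ = -1.0402 rad
tan C = Δλ / ΔM = -19.4124 → C = 272.95°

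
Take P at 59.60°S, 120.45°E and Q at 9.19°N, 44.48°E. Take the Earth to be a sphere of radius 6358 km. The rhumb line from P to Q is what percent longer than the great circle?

2.0%

Great circle: σ = 1.5874 rad → d_gc = Rσ = 10093.0 km
Rhumb: Δφ = +1.2006, Δλ = -1.3259, Δψ = +1.4642, q = Δφ/Δψ = 0.8200 → d_rh = R√(Δφ²+q²Δλ²) = 10298.4 km
Excess = (10298.4 − 10093.0) / 10093.0 = 205.4 / 10093.0 = 2.04% ≈ 2.0%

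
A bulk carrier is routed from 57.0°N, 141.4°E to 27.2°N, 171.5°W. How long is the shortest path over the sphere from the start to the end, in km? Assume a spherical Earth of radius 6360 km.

4941 km

cos σ = sin φ₁ sin φ₂ + cos φ₁ cos φ₂ cos Δλ
      = sin(57.00°)sin(27.20°) + cos(57.00°)cos(27.20°)cos(47.10°) = 0.7131
σ = 44.512° → d = Rσ = 6360·0.77688 = 4941 km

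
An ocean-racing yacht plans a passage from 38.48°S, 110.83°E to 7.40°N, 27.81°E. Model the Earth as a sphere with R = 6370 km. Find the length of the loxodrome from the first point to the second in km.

10010 km

Rhumb course C = atan2(Δλ, Δψ) with Δψ = ln[tan(π/4+φ₂/2)/tan(π/4+φ₁/2)] = +0.8582, Δλ = -1.4490 → C = 300.64°
d = R·|Δφ| / |cos C| = 6370·0.80076 / 0.50959 = 10010 km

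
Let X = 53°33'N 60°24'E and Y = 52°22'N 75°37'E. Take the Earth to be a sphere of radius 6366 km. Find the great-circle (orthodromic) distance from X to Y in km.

1025 km

cos σ = sin φ₁ sin φ₂ + cos φ₁ cos φ₂ cos Δλ
      = sin(53.55°)sin(52.37°) + cos(53.55°)cos(52.37°)cos(15.22°) = 0.9871
σ = 9.224° → d = Rσ = 6366·0.16100 = 1025 km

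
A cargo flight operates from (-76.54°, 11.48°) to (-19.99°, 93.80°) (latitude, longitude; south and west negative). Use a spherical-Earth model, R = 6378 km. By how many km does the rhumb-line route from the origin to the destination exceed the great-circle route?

Great circle: cos σ = sin φ₁ sin φ₂ + cos φ₁ cos φ₂ cos Δλ,  σ = 1.2007 rad → d_gc = 7658.1 km
Rhumb line: Δψ = +1.7808, q = Δφ/Δψ = 0.5542, d_rh = R√(Δφ²+q²Δλ²) = 8088.3 km
Excess = 8088.3 − 7658.1 = 430.2 ≈ 430 km

430 km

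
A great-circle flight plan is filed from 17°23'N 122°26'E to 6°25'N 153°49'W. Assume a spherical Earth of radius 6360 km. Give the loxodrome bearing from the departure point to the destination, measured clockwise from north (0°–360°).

97.6°

Meridional parts: M(φ₁)=+0.3082, M(φ₂)=+0.1122 → ΔM = -0.1959;  Δλ = +1.4617 rad
tan C = Δλ / ΔM = -7.4602 → C = 97.63°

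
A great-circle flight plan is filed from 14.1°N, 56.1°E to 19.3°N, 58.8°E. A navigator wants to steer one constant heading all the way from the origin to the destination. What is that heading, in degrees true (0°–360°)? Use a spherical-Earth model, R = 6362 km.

Meridional parts: M(φ₁)=+0.2486, M(φ₂)=+0.3434 → ΔM = +0.0948;  Δλ = +0.0471 rad
tan C = Δλ / ΔM = +0.4971 → C = 26.43°

26.4°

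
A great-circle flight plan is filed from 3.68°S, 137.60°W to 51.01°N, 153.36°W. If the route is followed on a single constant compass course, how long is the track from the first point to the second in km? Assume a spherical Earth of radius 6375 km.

Δψ = ln[tan(π/4+φ₂/2)/tan(π/4+φ₁/2)] = +1.1027;  Δφ = +0.9545 rad,  Δλ = -0.2751 rad
q = Δφ/Δψ = 0.8656
d = R·√(Δφ² + q²Δλ²) = 6375·0.98377 = 6272 km

6272 km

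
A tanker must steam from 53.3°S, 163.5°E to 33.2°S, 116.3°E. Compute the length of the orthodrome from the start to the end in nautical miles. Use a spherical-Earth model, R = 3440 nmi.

Haversine: a = sin²(Δφ/2)+cos φ₁ cos φ₂ sin²(Δλ/2) = 0.11060;  σ = 2·atan2(√a,√(1−a))
σ = 38.850° → d = Rσ = 3440·0.67806 = 2333 nmi

2333 nmi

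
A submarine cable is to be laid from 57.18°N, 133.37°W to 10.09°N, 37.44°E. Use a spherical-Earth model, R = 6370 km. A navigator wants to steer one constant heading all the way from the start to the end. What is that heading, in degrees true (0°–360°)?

109.3°

Δψ = ln[tan(π/4+φ₂/2)/tan(π/4+φ₁/2)] = -1.0454
Δλ = +2.9812 rad (taken the short way round)
course = atan2(Δλ, Δψ) = 109.32°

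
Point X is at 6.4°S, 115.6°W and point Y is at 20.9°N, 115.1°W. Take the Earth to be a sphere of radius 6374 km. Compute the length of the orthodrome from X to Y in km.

cos σ = sin φ₁ sin φ₂ + cos φ₁ cos φ₂ cos Δλ
      = sin(-6.40°)sin(20.90°) + cos(-6.40°)cos(20.90°)cos(0.50°) = 0.8886
σ = 27.304° → d = Rσ = 6374·0.47655 = 3038 km

3038 km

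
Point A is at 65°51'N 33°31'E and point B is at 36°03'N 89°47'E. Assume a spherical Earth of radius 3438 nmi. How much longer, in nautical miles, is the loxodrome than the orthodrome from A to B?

69 nmi

Great circle: cos σ = sin φ₁ sin φ₂ + cos φ₁ cos φ₂ cos Δλ,  σ = 0.7660 rad → d_gc = 2633.6 nmi
Rhumb line: Δψ = -0.8668, q = Δφ/Δψ = 0.6000, d_rh = R√(Δφ²+q²Δλ²) = 2702.2 nmi
Excess = 2702.2 − 2633.6 = 68.6 ≈ 69 nmi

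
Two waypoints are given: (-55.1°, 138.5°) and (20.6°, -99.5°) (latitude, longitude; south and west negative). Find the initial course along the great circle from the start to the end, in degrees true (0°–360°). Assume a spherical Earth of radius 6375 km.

104.5°

θ = atan2( sin Δλ·cos φ₂ ,  cos φ₁ sin φ₂ − sin φ₁ cos φ₂ cos Δλ )
  = atan2(+0.7938, -0.2055) = 104.52°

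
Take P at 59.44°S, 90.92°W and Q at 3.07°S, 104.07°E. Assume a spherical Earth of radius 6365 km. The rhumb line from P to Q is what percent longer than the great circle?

22.2%

Great circle: σ = 2.0312 rad → d_gc = Rσ = 12928.6 km
Rhumb: Δφ = +0.9838, Δλ = -2.8800, Δψ = +1.2440, q = Δφ/Δψ = 0.7909 → d_rh = R√(Δφ²+q²Δλ²) = 15792.5 km
Excess = (15792.5 − 12928.6) / 12928.6 = 2863.9 / 12928.6 = 22.152% ≈ 22.2%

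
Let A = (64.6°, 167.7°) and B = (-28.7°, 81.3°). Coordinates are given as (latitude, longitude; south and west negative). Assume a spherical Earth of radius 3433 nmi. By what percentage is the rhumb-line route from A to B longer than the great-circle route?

Great circle: σ = 1.9934 rad → d_gc = Rσ = 6843.5 nmi
Rhumb: Δφ = -1.6284, Δλ = -1.5080, Δψ = -2.0133, q = Δφ/Δψ = 0.8088 → d_rh = R√(Δφ²+q²Δλ²) = 6984.4 nmi
Excess = (6984.4 − 6843.5) / 6843.5 = 140.9 / 6843.5 = 2.06% ≈ 2.1%

2.1%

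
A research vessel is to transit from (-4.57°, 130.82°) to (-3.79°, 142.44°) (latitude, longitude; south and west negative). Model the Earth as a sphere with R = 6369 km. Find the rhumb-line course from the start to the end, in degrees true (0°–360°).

86.1°

Meridional parts: M(φ₁)=-0.0798, M(φ₂)=-0.0662 → ΔM = +0.0136;  Δλ = +0.2028 rad
tan C = Δλ / ΔM = +14.8577 → C = 86.15°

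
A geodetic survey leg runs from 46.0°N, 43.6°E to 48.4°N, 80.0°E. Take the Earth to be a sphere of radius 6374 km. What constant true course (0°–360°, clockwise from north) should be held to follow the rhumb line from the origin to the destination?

Δψ = ln[tan(π/4+φ₂/2)/tan(π/4+φ₁/2)] = +0.0617
Δλ = +0.6353 rad (taken the short way round)
course = atan2(Δλ, Δψ) = 84.46°

84.5°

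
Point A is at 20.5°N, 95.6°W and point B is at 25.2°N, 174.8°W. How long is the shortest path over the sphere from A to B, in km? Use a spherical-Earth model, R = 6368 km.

Haversine: a = sin²(Δφ/2)+cos φ₁ cos φ₂ sin²(Δλ/2) = 0.34604;  σ = 2·atan2(√a,√(1−a))
σ = 72.066° → d = Rσ = 6368·1.25779 = 8010 km

8010 km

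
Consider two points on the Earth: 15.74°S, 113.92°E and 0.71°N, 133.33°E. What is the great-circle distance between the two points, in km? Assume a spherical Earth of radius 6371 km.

Haversine: a = sin²(Δφ/2)+cos φ₁ cos φ₂ sin²(Δλ/2) = 0.04782;  σ = 2·atan2(√a,√(1−a))
σ = 25.262° → d = Rσ = 6371·0.44090 = 2809 km

2809 km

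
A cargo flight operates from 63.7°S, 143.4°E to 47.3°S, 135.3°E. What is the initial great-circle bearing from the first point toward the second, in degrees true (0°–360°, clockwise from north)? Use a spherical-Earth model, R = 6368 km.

N = sin Δλ·cos φ₂ = -0.0956;  D = cos φ₁ sin φ₂ − sin φ₁ cos φ₂ cos Δλ = +0.2763
initial course = atan2(N, D) = 340.92°

340.9°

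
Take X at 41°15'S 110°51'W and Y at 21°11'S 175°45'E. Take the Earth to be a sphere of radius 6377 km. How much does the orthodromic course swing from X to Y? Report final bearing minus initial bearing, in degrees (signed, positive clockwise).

+42.8°

Initial bearing θ₁ = atan2(sin Δλ cos φ₂, cos φ₁ sin φ₂ − sin φ₁ cos φ₂ cos Δλ) = 263.87°
Final bearing θ₂ = (initial bearing from the destination back to the start) + 180° = 306.71°
Δθ = θ₂ − θ₁ = +42.8°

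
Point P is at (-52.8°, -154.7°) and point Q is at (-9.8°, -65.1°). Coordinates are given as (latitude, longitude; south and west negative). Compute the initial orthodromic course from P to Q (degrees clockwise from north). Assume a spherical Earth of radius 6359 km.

N = sin Δλ·cos φ₂ = +0.9854;  D = cos φ₁ sin φ₂ − sin φ₁ cos φ₂ cos Δλ = -0.0974
initial course = atan2(N, D) = 95.65°

95.6°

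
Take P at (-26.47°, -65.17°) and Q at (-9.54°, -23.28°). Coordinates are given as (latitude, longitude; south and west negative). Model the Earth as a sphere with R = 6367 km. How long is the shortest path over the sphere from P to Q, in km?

cos σ = sin φ₁ sin φ₂ + cos φ₁ cos φ₂ cos Δλ
      = sin(-26.47°)sin(-9.54°) + cos(-26.47°)cos(-9.54°)cos(41.89°) = 0.7310
σ = 43.026° → d = Rσ = 6367·0.75094 = 4781 km

4781 km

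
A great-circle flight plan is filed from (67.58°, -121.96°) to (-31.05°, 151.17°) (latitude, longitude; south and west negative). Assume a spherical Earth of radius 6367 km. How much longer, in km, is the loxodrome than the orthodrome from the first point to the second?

295 km

Great circle: cos σ = sin φ₁ sin φ₂ + cos φ₁ cos φ₂ cos Δλ,  σ = 2.0476 rad → d_gc = 13037.2 km
Rhumb line: Δψ = -2.1891, q = Δφ/Δψ = 0.7863, d_rh = R√(Δφ²+q²Δλ²) = 13332.3 km
Excess = 13332.3 − 13037.2 = 295.1 ≈ 295 km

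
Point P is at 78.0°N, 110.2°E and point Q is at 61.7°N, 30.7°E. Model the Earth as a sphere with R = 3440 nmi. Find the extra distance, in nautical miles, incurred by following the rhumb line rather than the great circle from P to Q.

Great circle: cos σ = sin φ₁ sin φ₂ + cos φ₁ cos φ₂ cos Δλ,  σ = 0.4966 rad → d_gc = 1708.4 nmi
Rhumb line: Δψ = -0.8749, q = Δφ/Δψ = 0.3252, d_rh = R√(Δφ²+q²Δλ²) = 1834.8 nmi
Excess = 1834.8 − 1708.4 = 126.4 ≈ 126 nmi

126 nmi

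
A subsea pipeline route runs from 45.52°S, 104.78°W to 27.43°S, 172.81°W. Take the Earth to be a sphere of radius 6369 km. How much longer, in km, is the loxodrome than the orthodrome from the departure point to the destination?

146 km

Great circle: cos σ = sin φ₁ sin φ₂ + cos φ₁ cos φ₂ cos Δλ,  σ = 0.9748 rad → d_gc = 6208.4 km
Rhumb line: Δψ = +0.3961, q = Δφ/Δψ = 0.7971, d_rh = R√(Δφ²+q²Δλ²) = 6354.2 km
Excess = 6354.2 − 6208.4 = 145.8 ≈ 146 km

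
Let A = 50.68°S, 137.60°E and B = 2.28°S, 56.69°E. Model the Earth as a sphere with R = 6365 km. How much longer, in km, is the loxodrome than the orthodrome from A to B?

207 km

Great circle: cos σ = sin φ₁ sin φ₂ + cos φ₁ cos φ₂ cos Δλ,  σ = 1.4396 rad → d_gc = 9163.1 km
Rhumb line: Δψ = +0.9895, q = Δφ/Δψ = 0.8537, d_rh = R√(Δφ²+q²Δλ²) = 9369.8 km
Excess = 9369.8 − 9163.1 = 206.7 ≈ 207 km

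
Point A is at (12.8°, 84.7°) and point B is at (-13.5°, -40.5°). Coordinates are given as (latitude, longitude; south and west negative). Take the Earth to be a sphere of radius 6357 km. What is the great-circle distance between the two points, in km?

14063 km

Haversine: a = sin²(Δφ/2)+cos φ₁ cos φ₂ sin²(Δλ/2) = 0.79915;  σ = 2·atan2(√a,√(1−a))
σ = 126.748° → d = Rσ = 6357·2.21217 = 14063 km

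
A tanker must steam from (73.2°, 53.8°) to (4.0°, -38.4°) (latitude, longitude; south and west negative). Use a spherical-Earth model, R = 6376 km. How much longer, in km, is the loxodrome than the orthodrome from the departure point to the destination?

Great circle: cos σ = sin φ₁ sin φ₂ + cos φ₁ cos φ₂ cos Δλ,  σ = 1.5151 rad → d_gc = 9660.0 km
Rhumb line: Δψ = -1.8429, q = Δφ/Δψ = 0.6554, d_rh = R√(Δφ²+q²Δλ²) = 10223.2 km
Excess = 10223.2 − 9660.0 = 563.2 ≈ 563 km

563 km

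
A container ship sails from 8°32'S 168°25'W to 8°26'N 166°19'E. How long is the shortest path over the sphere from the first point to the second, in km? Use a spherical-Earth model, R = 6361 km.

3370 km

cos σ = sin φ₁ sin φ₂ + cos φ₁ cos φ₂ cos Δλ
      = sin(-8.53°)sin(8.43°) + cos(-8.53°)cos(8.43°)cos(-25.27°) = 0.8629
σ = 30.358° → d = Rσ = 6361·0.52984 = 3370 km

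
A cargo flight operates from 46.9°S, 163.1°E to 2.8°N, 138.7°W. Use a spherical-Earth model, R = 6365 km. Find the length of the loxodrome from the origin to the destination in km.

Δψ = ln[tan(π/4+φ₂/2)/tan(π/4+φ₁/2)] = +0.9780;  Δφ = +0.8674 rad,  Δλ = +1.0158 rad
q = Δφ/Δψ = 0.8870
d = R·√(Δφ² + q²Δλ²) = 6365·1.25067 = 7961 km

7961 km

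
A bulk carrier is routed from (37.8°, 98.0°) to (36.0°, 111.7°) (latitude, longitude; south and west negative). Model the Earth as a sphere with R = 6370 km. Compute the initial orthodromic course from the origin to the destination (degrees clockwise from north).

95.2°

N = sin Δλ·cos φ₂ = +0.1916;  D = cos φ₁ sin φ₂ − sin φ₁ cos φ₂ cos Δλ = -0.0173
initial course = atan2(N, D) = 95.16°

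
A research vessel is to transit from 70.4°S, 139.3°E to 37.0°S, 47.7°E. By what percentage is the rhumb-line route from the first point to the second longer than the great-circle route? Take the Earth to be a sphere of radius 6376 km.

8.0%

Great circle: σ = 0.9771 rad → d_gc = Rσ = 6229.7 km
Rhumb: Δφ = +0.5829, Δλ = -1.5987, Δψ = +1.0600, q = Δφ/Δψ = 0.5499 → d_rh = R√(Δφ²+q²Δλ²) = 6725.9 km
Excess = (6725.9 − 6229.7) / 6229.7 = 496.2 / 6229.7 = 7.97% ≈ 8.0%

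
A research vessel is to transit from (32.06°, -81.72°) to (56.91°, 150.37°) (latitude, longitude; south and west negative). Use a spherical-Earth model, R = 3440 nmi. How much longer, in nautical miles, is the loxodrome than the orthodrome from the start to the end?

Great circle: cos σ = sin φ₁ sin φ₂ + cos φ₁ cos φ₂ cos Δλ,  σ = 1.4097 rad → d_gc = 4849.3 nmi
Rhumb line: Δψ = +0.6225, q = Δφ/Δψ = 0.6967, d_rh = R√(Δφ²+q²Δλ²) = 5554.5 nmi
Excess = 5554.5 − 4849.3 = 705.2 ≈ 705 nmi

705 nmi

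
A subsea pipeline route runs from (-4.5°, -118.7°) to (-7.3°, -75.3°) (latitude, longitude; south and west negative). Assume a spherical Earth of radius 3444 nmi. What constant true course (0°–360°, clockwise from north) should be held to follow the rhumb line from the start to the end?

Meridional parts: M(φ₁)=-0.0786, M(φ₂)=-0.1278 → ΔM = -0.0491;  Δλ = +0.7575 rad
tan C = Δλ / ΔM = -15.4163 → C = 93.71°

93.7°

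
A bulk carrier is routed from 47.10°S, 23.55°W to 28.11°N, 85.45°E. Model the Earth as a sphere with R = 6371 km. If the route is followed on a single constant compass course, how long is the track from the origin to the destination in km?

13822 km

Rhumb course C = atan2(Δλ, Δψ) with Δψ = ln[tan(π/4+φ₂/2)/tan(π/4+φ₁/2)] = +1.4458, Δλ = +1.9024 → C = 52.77°
d = R·|Δφ| / |cos C| = 6371·1.31266 / 0.60506 = 13822 km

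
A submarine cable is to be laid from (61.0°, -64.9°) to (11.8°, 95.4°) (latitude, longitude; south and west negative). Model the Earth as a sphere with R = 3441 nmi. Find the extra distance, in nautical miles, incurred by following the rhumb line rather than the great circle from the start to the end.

1463 nmi

Great circle: cos σ = sin φ₁ sin φ₂ + cos φ₁ cos φ₂ cos Δλ,  σ = 1.8420 rad → d_gc = 6338.5 nmi
Rhumb line: Δψ = -1.1450, q = Δφ/Δψ = 0.7500, d_rh = R√(Δφ²+q²Δλ²) = 7801.3 nmi
Excess = 7801.3 − 6338.5 = 1462.8 ≈ 1463 nmi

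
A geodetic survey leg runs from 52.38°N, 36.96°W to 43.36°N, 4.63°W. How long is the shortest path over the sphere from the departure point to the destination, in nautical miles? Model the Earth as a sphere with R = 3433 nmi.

1393 nmi

cos σ = sin φ₁ sin φ₂ + cos φ₁ cos φ₂ cos Δλ
      = sin(52.38°)sin(43.36°) + cos(52.38°)cos(43.36°)cos(32.33°) = 0.9188
σ = 23.244° → d = Rσ = 3433·0.40568 = 1393 nmi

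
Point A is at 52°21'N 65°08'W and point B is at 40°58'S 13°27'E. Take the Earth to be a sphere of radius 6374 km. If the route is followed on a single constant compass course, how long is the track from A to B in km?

Δψ = ln[tan(π/4+φ₂/2)/tan(π/4+φ₁/2)] = -1.8612;  Δφ = -1.6287 rad,  Δλ = +1.3715 rad
q = Δφ/Δψ = 0.8751
d = R·√(Δφ² + q²Δλ²) = 6374·2.02313 = 12895 km

12895 km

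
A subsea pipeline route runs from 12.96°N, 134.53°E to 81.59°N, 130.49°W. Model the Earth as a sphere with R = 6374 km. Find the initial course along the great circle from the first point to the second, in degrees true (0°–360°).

8.6°

θ = atan2( sin Δλ·cos φ₂ ,  cos φ₁ sin φ₂ − sin φ₁ cos φ₂ cos Δλ )
  = atan2(+0.1457, +0.9669) = 8.57°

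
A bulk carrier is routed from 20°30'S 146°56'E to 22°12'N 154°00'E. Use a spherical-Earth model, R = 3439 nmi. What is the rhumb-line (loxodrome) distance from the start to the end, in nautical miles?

2596 nmi

Δψ = ln[tan(π/4+φ₂/2)/tan(π/4+φ₁/2)] = +0.7632;  Δφ = +0.7453 rad,  Δλ = +0.1233 rad
q = Δφ/Δψ = 0.9765
d = R·√(Δφ² + q²Δλ²) = 3439·0.75492 = 2596 nmi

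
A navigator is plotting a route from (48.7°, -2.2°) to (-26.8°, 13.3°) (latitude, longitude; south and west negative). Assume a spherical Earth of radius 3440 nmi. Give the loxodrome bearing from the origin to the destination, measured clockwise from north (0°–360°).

Meridional parts: M(φ₁)=+0.9759, M(φ₂)=-0.4858 → ΔM = -1.4617;  Δλ = +0.2705 rad
tan C = Δλ / ΔM = -0.1851 → C = 169.51°

169.5°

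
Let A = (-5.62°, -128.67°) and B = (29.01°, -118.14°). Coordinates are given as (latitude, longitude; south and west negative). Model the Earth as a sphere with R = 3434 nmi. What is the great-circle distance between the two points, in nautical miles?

2163 nmi

Haversine: a = sin²(Δφ/2)+cos φ₁ cos φ₂ sin²(Δλ/2) = 0.09591;  σ = 2·atan2(√a,√(1−a))
σ = 36.081° → d = Rσ = 3434·0.62974 = 2163 nmi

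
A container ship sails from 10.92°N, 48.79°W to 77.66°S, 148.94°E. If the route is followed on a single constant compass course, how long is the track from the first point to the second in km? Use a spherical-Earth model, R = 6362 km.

15154 km

Δψ = ln[tan(π/4+φ₂/2)/tan(π/4+φ₁/2)] = -2.4164;  Δφ = -1.5460 rad,  Δλ = -2.8321 rad
q = Δφ/Δψ = 0.6398
d = R·√(Δφ² + q²Δλ²) = 6362·2.38191 = 15154 km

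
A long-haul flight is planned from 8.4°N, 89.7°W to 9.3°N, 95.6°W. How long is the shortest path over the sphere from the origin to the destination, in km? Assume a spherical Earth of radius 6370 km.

Haversine: a = sin²(Δφ/2)+cos φ₁ cos φ₂ sin²(Δλ/2) = 0.00265;  σ = 2·atan2(√a,√(1−a))
σ = 5.899° → d = Rσ = 6370·0.10295 = 656 km

656 km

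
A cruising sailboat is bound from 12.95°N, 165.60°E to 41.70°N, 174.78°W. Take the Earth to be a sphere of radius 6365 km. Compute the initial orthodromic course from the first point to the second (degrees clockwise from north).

N = sin Δλ·cos φ₂ = +0.2507;  D = cos φ₁ sin φ₂ − sin φ₁ cos φ₂ cos Δλ = +0.4907
initial course = atan2(N, D) = 27.06°

27.1°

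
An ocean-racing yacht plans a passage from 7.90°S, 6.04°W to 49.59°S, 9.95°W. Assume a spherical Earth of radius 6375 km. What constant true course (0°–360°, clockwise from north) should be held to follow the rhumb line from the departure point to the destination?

Δψ = ln[tan(π/4+φ₂/2)/tan(π/4+φ₁/2)] = -0.8613
Δλ = -0.0682 rad (taken the short way round)
course = atan2(Δλ, Δψ) = 184.53°

184.5°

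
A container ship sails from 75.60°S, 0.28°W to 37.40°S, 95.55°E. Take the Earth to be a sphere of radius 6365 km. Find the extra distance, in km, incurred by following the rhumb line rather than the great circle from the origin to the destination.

Great circle: cos σ = sin φ₁ sin φ₂ + cos φ₁ cos φ₂ cos Δλ,  σ = 0.9664 rad → d_gc = 6151.4 km
Rhumb line: Δψ = +1.3641, q = Δφ/Δψ = 0.4888, d_rh = R√(Δφ²+q²Δλ²) = 6714.3 km
Excess = 6714.3 − 6151.4 = 562.9 ≈ 563 km

563 km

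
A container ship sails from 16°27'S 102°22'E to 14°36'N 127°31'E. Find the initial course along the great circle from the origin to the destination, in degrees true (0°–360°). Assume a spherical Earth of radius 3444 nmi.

40.0°

N = sin Δλ·cos φ₂ = +0.4113;  D = cos φ₁ sin φ₂ − sin φ₁ cos φ₂ cos Δλ = +0.4898
initial course = atan2(N, D) = 40.02°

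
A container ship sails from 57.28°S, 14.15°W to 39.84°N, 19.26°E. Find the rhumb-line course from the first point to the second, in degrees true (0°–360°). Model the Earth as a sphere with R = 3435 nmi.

16.4°

Δψ = ln[tan(π/4+φ₂/2)/tan(π/4+φ₁/2)] = +1.9850
Δλ = +0.5831 rad (taken the short way round)
course = atan2(Δλ, Δψ) = 16.37°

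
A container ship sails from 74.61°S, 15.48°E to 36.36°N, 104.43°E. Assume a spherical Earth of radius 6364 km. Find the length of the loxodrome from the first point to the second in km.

Rhumb course C = atan2(Δλ, Δψ) with Δψ = ln[tan(π/4+φ₂/2)/tan(π/4+φ₁/2)] = +2.6837, Δλ = +1.5525 → C = 30.05°
d = R·|Δφ| / |cos C| = 6364·1.93679 / 0.86560 = 14240 km

14240 km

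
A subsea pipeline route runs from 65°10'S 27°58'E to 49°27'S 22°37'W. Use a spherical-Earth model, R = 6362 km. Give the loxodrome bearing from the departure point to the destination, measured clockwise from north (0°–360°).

300.4°

Meridional parts: M(φ₁)=-1.5134, M(φ₂)=-0.9958 → ΔM = +0.5175;  Δλ = -0.8828 rad
tan C = Δλ / ΔM = -1.7059 → C = 300.38°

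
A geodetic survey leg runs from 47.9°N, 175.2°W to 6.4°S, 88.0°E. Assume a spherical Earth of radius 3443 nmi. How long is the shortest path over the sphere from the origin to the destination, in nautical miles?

cos σ = sin φ₁ sin φ₂ + cos φ₁ cos φ₂ cos Δλ
      = sin(47.90°)sin(-6.40°) + cos(47.90°)cos(-6.40°)cos(-96.80°) = -0.1616
σ = 99.299° → d = Rσ = 3443·1.73310 = 5967 nmi

5967 nmi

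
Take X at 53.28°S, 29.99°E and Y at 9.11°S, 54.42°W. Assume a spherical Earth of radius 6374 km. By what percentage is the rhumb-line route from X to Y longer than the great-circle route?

3.2%

Great circle: σ = 1.3853 rad → d_gc = Rσ = 8830.0 km
Rhumb: Δφ = +0.7709, Δλ = -1.4732, Δψ = +0.9433, q = Δφ/Δψ = 0.8172 → d_rh = R√(Δφ²+q²Δλ²) = 9112.6 km
Excess = (9112.6 − 8830.0) / 8830.0 = 282.6 / 8830.0 = 3.20% ≈ 3.2%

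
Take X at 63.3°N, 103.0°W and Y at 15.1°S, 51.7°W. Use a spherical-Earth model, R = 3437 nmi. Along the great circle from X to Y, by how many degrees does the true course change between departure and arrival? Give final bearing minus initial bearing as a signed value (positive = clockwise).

Initial bearing θ₁ = atan2(sin Δλ cos φ₂, cos φ₁ sin φ₂ − sin φ₁ cos φ₂ cos Δλ) = 131.06°
Final bearing θ₂ = (initial bearing from the destination back to the start) + 180° = 159.46°
Δθ = θ₂ − θ₁ = +28.4°

+28.4°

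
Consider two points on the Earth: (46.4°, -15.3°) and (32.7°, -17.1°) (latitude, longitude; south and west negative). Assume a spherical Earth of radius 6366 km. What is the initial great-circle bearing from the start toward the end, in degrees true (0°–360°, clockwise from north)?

186.4°

N = sin Δλ·cos φ₂ = -0.0264;  D = cos φ₁ sin φ₂ − sin φ₁ cos φ₂ cos Δλ = -0.2365
initial course = atan2(N, D) = 186.38°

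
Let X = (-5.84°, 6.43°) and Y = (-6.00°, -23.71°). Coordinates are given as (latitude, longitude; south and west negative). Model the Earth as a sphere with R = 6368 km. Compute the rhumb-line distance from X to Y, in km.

3332 km

Δψ = ln[tan(π/4+φ₂/2)/tan(π/4+φ₁/2)] = -0.0028;  Δφ = -0.0028 rad,  Δλ = -0.5260 rad
q = Δφ/Δψ = 0.9947
d = R·√(Δφ² + q²Δλ²) = 6368·0.52324 = 3332 km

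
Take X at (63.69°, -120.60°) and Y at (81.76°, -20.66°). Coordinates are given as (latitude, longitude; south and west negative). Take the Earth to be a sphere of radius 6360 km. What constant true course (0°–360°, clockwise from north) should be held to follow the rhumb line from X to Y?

Δψ = ln[tan(π/4+φ₂/2)/tan(π/4+φ₁/2)] = +1.1770
Δλ = +1.7443 rad (taken the short way round)
course = atan2(Δλ, Δψ) = 55.99°

56.0°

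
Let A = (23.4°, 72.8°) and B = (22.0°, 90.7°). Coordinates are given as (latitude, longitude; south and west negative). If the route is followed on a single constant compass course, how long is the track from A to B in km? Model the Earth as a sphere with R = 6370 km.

1842 km

Δψ = ln[tan(π/4+φ₂/2)/tan(π/4+φ₁/2)] = -0.0265;  Δφ = -0.0244 rad,  Δλ = +0.3124 rad
q = Δφ/Δψ = 0.9225
d = R·√(Δφ² + q²Δλ²) = 6370·0.28924 = 1842 km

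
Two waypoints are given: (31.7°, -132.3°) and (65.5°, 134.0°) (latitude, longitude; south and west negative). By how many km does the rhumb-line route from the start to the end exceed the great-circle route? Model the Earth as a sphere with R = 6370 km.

Great circle: cos σ = sin φ₁ sin φ₂ + cos φ₁ cos φ₂ cos Δλ,  σ = 1.0980 rad → d_gc = 6994.2 km
Rhumb line: Δψ = +0.9434, q = Δφ/Δψ = 0.6253, d_rh = R√(Δφ²+q²Δλ²) = 7520.1 km
Excess = 7520.1 − 6994.2 = 525.9 ≈ 526 km

526 km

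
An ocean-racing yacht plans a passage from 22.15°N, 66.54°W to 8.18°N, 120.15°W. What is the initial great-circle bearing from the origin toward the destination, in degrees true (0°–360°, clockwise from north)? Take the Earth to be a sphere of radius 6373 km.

N = sin Δλ·cos φ₂ = -0.7968;  D = cos φ₁ sin φ₂ − sin φ₁ cos φ₂ cos Δλ = -0.0896
initial course = atan2(N, D) = 263.58°

263.6°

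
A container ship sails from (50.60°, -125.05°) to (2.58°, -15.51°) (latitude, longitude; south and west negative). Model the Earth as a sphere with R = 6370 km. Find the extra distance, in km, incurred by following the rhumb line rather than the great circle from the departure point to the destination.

Great circle: cos σ = sin φ₁ sin φ₂ + cos φ₁ cos φ₂ cos Δλ,  σ = 1.7490 rad → d_gc = 11141.3 km
Rhumb line: Δψ = -0.9820, q = Δφ/Δψ = 0.8534, d_rh = R√(Δφ²+q²Δλ²) = 11684.5 km
Excess = 11684.5 − 11141.3 = 543.2 ≈ 543 km

543 km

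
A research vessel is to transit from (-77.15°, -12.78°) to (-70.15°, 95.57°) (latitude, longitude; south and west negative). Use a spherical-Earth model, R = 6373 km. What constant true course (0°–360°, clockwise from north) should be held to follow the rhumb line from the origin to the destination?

76.9°

Meridional parts: M(φ₁)=-2.1838, M(φ₂)=-1.7431 → ΔM = +0.4407;  Δλ = +1.8911 rad
tan C = Δλ / ΔM = +4.2908 → C = 76.88°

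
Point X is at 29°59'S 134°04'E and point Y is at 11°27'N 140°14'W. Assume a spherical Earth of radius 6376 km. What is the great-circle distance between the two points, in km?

10242 km

cos σ = sin φ₁ sin φ₂ + cos φ₁ cos φ₂ cos Δλ
      = sin(-29.98°)sin(11.45°) + cos(-29.98°)cos(11.45°)cos(85.70°) = -0.0356
σ = 92.038° → d = Rσ = 6376·1.60636 = 10242 km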